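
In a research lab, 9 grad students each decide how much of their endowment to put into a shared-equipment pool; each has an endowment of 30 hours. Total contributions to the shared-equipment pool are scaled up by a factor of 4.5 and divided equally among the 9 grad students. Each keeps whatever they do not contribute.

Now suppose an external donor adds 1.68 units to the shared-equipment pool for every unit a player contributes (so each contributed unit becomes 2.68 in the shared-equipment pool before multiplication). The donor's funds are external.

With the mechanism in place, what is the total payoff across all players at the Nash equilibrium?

3256.20 hours

Under the mechanism each unit contributed yields 4.5 × 2.68 / 9 = 1.3400 back to its contributor per unit of net cost, which exceeds 1, making full contribution the dominant choice for everyone.
So the Nash equilibrium is full contribution by all 9; the group earns 4.5 × 2.68 × 270 = 3256.20.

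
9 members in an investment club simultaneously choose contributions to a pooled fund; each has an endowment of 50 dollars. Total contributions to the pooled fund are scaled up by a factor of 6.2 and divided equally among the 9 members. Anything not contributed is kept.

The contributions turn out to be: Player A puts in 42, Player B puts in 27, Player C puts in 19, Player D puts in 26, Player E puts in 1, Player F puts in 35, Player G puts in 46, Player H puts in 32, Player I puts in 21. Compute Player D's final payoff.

195.53 dollars

Total contributed: 42 + 27 + 19 + 26 + 1 + 35 + 46 + 32 + 21 = 249.
Each receives 6.2 × 249 / 9 = 171.53 from the pooled fund.
Player D keeps 50 − 26 = 24, so Player D's payoff is 24 + 171.53 = 195.53.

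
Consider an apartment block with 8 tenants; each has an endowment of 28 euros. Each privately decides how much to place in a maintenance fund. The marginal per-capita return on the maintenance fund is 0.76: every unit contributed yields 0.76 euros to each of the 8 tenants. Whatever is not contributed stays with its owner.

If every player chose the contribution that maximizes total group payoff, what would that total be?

1361.92 euros

Each contributed unit returns 6.080 to the group as a whole (0.76 to each of 8 players), which exceeds 1, so the social optimum is full contribution: group total = 6.080 × 224 = 1361.92.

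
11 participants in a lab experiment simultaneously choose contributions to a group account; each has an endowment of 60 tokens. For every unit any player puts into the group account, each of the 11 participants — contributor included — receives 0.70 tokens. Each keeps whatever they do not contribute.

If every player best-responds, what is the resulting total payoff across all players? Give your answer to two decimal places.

660.00 tokens

The private return per contributed unit is 0.70 < 1, so contributing 0 is dominant for every player. At the Nash equilibrium everyone keeps their 60, and the group total is 11 × 60 = 660.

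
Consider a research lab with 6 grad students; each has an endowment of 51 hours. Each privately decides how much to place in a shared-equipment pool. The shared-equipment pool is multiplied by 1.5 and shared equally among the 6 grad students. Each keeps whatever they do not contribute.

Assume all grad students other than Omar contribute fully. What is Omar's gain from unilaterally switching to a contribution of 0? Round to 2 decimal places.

Switching from a contribution of 51 to 0 lets Omar keep an extra 51 hours, but lowers the shared-equipment pool by 51, which costs Omar their own share of that drop: 1.5/6 × 51 = 12.75.
Net gain = 51 − 12.75 = 38.25. The private return per contributed unit (0.2500) is below 1, so free-riding is indeed the best response regardless of what the others do.

38.25 hours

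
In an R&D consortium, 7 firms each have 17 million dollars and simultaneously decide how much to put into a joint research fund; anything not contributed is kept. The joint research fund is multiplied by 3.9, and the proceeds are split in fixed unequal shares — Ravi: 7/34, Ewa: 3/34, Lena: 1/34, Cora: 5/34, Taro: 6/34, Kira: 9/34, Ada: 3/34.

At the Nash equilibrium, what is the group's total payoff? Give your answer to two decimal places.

Player j's private return per contributed unit is 3.9 × (j's share). Contributing is weakly dominant for j when that share is at least 1/3.9 = 0.2564, and contributing 0 is dominant otherwise.
The only share above 0.2564 is Kira's 9/34, contributing 17; the remaining 6 contribute 0. Total contributed: 17.
The joint research fund pays out 3.9 × 17 = 66.30 in total (split across the unequal shares, but the aggregate is all that matters for the group sum).
The 6 free-riders keep 17 each, adding 102. Group total = 102 + 66.30 = 168.30.

168.30 million dollars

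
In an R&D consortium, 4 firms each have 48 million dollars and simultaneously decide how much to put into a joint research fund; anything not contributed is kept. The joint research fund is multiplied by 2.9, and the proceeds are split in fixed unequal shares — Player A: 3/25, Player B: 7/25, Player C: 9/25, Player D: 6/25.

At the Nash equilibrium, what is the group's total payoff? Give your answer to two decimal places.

283.20 million dollars

A player with share s gets back 2.9·s per unit contributed, so full contribution is dominant for anyone with s > 1/2.9 = 0.3448 and zero contribution is dominant for anyone below.
Player C alone (share 9/25) is above the threshold, contributing 48; the remaining 3 contribute 0. Total contributed: 48.
The joint research fund pays out 2.9 × 48 = 139.20 in total (split across the unequal shares, but the aggregate is all that matters for the group sum).
The 3 free-riders keep 48 each, adding 144. Group total = 144 + 139.20 = 283.20.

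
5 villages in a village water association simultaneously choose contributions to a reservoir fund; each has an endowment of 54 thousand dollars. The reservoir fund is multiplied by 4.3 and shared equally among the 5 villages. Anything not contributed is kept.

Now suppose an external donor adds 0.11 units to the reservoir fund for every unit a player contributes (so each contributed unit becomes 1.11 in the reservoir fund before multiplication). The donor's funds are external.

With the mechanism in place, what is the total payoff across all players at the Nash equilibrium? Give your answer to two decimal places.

Even with the mechanism, each unit contributed returns only 4.3 × 1.11 / 5 = 0.9546 per unit of net cost, so contributing nothing is still dominant.
At the Nash equilibrium no one contributes; group total payoff = 5 × 54 = 270.

270.00 thousand dollars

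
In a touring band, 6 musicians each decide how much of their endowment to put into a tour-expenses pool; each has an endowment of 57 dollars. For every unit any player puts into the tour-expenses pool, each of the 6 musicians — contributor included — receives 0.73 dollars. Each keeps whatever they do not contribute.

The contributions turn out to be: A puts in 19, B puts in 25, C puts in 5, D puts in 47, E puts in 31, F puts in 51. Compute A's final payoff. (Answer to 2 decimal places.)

167.94 dollars

Total contributed: 19 + 25 + 5 + 47 + 31 + 51 = 178.
Each receives 0.73 × 178 = 129.94 from the tour-expenses pool.
A keeps 57 − 19 = 38, so A's payoff is 38 + 129.94 = 167.94.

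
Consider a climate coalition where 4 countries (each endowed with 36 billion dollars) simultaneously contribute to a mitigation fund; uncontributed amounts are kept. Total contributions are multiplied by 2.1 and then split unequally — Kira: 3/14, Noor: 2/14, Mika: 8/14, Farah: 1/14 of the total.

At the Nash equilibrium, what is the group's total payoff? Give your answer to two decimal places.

183.60 billion dollars

For player j, contributing a unit is worthwhile iff 2.1 × (j's share) ≥ 1, i.e. iff j's share is at least 0.4762.
Mika alone (share 8/14) is above the threshold, contributing 36; the remaining 3 contribute 0. Total contributed: 36.
The mitigation fund pays out 2.1 × 36 = 75.60 in total (split across the unequal shares, but the aggregate is all that matters for the group sum).
The 3 free-riders keep 36 each, adding 108. Group total = 108 + 75.60 = 183.60.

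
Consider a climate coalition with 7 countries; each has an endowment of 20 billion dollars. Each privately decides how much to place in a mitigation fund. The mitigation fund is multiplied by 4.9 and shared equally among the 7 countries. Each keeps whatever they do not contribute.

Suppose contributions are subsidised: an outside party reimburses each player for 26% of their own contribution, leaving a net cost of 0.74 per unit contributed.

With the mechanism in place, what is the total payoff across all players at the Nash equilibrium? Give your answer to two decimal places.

140.00 billion dollars

With the mechanism, a contributed unit returns (4.9/7) / 0.74 = 0.9459 per unit of net cost — still below 1 — so contributing 0 remains dominant for every player.
Everyone keeps their endowment and the group total is 7 × 20 = 140.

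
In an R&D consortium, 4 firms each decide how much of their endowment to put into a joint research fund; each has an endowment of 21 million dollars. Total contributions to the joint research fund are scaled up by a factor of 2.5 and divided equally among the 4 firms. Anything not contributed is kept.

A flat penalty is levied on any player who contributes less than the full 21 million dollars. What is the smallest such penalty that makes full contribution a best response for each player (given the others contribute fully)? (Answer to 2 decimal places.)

Given the others contribute fully, the best deviation is to contribute 0 (any partial contribution still incurs the fine and gives up units whose private return 0.6250 is below 1).
Deviating from 21 to 0 saves 21 million dollars but forfeits the deviator's share of the drop in the joint research fund: 2.5/4 × 21 = 13.12.
So the deviation gain is 21 − 13.12 = 7.88, and the fine must be at least 7.88 million dollars to wipe it out.

7.88 million dollars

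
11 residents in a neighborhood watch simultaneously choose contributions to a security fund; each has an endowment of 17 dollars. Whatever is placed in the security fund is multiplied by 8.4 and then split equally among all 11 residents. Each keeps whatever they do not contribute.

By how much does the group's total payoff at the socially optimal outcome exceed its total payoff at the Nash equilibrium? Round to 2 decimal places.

Each contributed unit returns 8.4/11 = 0.7636 to its contributor — below 1 — so contributing 0 is dominant for every player. At the Nash equilibrium everyone keeps their 17, and the group total is 11 × 17 = 187.
Each contributed unit returns 8.400 to the group as a whole (0.7636 to each of 11 players), which exceeds 1, so the social optimum is full contribution: group total = 8.400 × 187 = 1570.80.
Efficiency loss = 1570.80 − 187 = 1383.80.

1383.80 dollars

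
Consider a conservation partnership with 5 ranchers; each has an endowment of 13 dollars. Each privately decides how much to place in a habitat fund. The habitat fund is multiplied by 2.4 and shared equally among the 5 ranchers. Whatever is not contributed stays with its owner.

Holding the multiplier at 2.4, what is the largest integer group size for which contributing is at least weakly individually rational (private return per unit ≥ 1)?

2

Private return per unit is 2.4/(group size), which is ≥ 1 whenever the group size is ≤ 2.4.
The largest such integer is 2.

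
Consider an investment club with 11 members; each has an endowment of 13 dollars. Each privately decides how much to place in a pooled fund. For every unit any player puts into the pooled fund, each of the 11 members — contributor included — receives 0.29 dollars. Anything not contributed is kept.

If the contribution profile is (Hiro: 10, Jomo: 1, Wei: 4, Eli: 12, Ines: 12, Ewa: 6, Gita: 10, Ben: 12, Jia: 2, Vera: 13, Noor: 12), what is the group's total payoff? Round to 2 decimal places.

Total contributed: 10 + 1 + 4 + 12 + 12 + 6 + 10 + 12 + 2 + 13 + 12 = 94; total kept: 11 × 13 − 94 = 49.
The pooled fund pays out 0.29 × 11 × 94 = 299.86 in aggregate.
Group total = 49 + 299.86 = 348.86.

348.86 dollars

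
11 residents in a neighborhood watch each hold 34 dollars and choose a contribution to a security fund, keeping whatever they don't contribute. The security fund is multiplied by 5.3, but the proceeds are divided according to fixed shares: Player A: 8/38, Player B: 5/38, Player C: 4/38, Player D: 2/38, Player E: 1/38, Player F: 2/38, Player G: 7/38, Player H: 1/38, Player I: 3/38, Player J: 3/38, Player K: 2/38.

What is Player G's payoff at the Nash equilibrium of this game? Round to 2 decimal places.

67.19 dollars

A player with share s gets back 5.3·s per unit contributed, so full contribution is dominant for anyone with s > 1/5.3 = 0.1887 and zero contribution is dominant for anyone below.
The only share above 0.1887 is Player A's 8/38, contributing 34; the remaining 10 contribute 0. Total contributed: 34.
Player G keeps 34 and receives 5.3 × 34 × 7/38 = 33.19 from the security fund, for a payoff of 67.19.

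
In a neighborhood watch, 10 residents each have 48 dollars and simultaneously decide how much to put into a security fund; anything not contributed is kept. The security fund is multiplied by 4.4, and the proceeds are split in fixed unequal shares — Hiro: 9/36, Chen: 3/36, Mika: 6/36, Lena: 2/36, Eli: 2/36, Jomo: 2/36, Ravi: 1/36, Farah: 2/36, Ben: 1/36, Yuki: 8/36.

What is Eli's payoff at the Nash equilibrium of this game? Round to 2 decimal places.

59.73 dollars

Player j's private return per contributed unit is 4.4 × (j's share). Contributing is weakly dominant for j when that share is at least 1/4.4 = 0.2273, and contributing 0 is dominant otherwise.
Hiro alone (share 9/36) is above the threshold, contributing 48; the remaining 9 contribute 0. Total contributed: 48.
Eli keeps 48 and receives 4.4 × 48 × 2/36 = 11.73 from the security fund, for a payoff of 59.73.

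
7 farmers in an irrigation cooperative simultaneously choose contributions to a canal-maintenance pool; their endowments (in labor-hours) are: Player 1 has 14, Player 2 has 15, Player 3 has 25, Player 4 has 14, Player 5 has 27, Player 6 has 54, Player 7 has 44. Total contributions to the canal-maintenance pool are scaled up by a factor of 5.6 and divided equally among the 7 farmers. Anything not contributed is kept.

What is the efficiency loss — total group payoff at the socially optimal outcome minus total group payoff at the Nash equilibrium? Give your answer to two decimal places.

887.80 labor-hours

The private return per contributed unit is 5.6/7 = 0.8000 < 1 for every player regardless of endowment, so the Nash equilibrium is zero contribution and the group total is Σ E_j = 14 + 15 + 25 + 14 + 27 + 54 + 44 = 193.
Each contributed unit returns 5.600 to the group, so the social optimum is full contribution by everyone: group total = 5.600 × 193 = 1080.80.
Efficiency loss = (5.600 − 1) × 193 = 887.80.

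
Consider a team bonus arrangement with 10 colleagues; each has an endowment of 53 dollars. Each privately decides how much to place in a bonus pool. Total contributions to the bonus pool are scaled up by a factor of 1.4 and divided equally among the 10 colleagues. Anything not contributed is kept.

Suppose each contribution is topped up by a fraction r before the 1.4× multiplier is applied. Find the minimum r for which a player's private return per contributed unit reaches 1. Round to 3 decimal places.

6.143

With matching at rate r, one contributed unit becomes (1 + r) in the bonus pool and returns 1.4 × (1 + r) / 10 to the contributor.
Setting this equal to 1: 1 + r = 10/1.4 = 7.1429.
So the minimum matching rate is r = 7.1429 − 1 = 6.143.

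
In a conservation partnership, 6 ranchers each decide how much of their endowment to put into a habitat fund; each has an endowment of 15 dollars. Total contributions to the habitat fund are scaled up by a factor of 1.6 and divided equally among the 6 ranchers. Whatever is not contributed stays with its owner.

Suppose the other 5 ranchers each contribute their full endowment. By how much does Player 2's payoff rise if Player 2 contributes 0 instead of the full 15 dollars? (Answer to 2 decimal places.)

11.00 dollars

Switching from a contribution of 15 to 0 lets Player 2 keep an extra 15 dollars, but lowers the habitat fund by 15, which costs Player 2 their own share of that drop: 1.6/6 × 15 = 4.00.
Net gain = 15 − 4.00 = 11.00. The private return per contributed unit (0.2667) is below 1, so free-riding is indeed the best response regardless of what the others do.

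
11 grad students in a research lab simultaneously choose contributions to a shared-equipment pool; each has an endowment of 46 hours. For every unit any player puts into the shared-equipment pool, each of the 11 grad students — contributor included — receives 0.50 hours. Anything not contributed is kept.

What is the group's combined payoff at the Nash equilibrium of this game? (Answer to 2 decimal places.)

506.00 hours

The private return per contributed unit is 0.50 < 1, so contributing 0 is dominant for every player. At the Nash equilibrium everyone keeps their 46, and the group total is 11 × 46 = 506.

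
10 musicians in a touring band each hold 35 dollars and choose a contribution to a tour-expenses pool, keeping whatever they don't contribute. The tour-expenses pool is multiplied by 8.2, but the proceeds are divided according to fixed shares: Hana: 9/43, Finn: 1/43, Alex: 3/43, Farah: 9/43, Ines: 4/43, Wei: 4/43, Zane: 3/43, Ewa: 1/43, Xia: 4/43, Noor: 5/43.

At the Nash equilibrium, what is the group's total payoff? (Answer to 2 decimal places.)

854.00 dollars

Each unit j contributes comes back to j as 8.2 × (j's share), so j prefers to contribute only if that share exceeds 1/8.2 = 0.1220; otherwise keeping the unit dominates.
The shares above 0.1220 belong to Hana and Farah, contributing 35 each; the remaining 8 contribute 0. Total contributed: 70.
The tour-expenses pool pays out 8.2 × 70 = 574.00 in total (split across the unequal shares, but the aggregate is all that matters for the group sum).
The 8 free-riders keep 35 each, adding 280. Group total = 280 + 574.00 = 854.00.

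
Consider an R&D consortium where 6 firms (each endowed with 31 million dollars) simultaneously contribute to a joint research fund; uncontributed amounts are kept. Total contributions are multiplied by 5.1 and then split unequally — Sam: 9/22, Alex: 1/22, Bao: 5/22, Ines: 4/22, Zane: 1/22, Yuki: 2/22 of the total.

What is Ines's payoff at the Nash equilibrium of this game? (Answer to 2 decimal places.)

88.49 million dollars

For player j, contributing a unit is worthwhile iff 5.1 × (j's share) ≥ 1, i.e. iff j's share is at least 0.1961.
Sam and Bao are above the threshold, contributing 31 each; the remaining 4 contribute 0. Total contributed: 62.
Ines keeps 31 and receives 5.1 × 62 × 4/22 = 57.49 from the joint research fund, for a payoff of 88.49.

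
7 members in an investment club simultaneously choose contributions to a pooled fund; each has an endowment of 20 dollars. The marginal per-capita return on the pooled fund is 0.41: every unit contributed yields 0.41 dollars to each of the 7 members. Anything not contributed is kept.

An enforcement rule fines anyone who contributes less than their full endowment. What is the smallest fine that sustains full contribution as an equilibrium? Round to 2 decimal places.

11.80 dollars

Given the others contribute fully, the best deviation is to contribute 0 (any partial contribution still incurs the fine and gives up units whose private return 0.41 is below 1).
Deviating from 20 to 0 saves 20 dollars but forfeits the deviator's share of the drop in the pooled fund: 0.41 × 20 = 8.20.
So the deviation gain is 20 − 8.20 = 11.80, and the fine must be at least 11.80 dollars to wipe it out.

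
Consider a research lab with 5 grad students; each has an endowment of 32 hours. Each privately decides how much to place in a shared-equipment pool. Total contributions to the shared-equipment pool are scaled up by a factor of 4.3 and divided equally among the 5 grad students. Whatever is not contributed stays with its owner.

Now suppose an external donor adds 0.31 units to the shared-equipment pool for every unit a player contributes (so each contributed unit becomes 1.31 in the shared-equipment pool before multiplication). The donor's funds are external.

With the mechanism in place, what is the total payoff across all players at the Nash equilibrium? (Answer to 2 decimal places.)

901.28 hours

The effective private return per unit is now 4.3 × 1.31 / 5 = 1.1266 > 1, so every player's dominant strategy flips to full contribution.
So the Nash equilibrium is full contribution by all 5; the group earns 4.3 × 1.31 × 160 = 901.28.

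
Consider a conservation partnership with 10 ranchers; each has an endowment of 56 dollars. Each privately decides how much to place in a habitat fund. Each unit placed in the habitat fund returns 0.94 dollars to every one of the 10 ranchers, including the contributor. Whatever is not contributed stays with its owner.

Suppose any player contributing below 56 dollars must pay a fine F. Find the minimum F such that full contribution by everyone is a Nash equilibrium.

3.36 dollars

Given the others contribute fully, the best deviation is to contribute 0 (any partial contribution still incurs the fine and gives up units whose private return 0.94 is below 1).
Deviating from 56 to 0 saves 56 dollars but forfeits the deviator's share of the drop in the habitat fund: 0.94 × 56 = 52.64.
So the deviation gain is 56 − 52.64 = 3.36, and the fine must be at least 3.36 dollars to wipe it out.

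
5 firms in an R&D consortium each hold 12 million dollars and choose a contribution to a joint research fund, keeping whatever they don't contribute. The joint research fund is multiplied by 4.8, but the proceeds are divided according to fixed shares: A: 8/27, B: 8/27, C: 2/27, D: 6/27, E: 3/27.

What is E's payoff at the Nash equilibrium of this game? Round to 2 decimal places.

31.20 million dollars

Each unit j contributes comes back to j as 4.8 × (j's share), so j prefers to contribute only if that share exceeds 1/4.8 = 0.2083; otherwise keeping the unit dominates.
The shares above 0.2083 belong to A, B and D, contributing 12 each; the remaining 2 contribute 0. Total contributed: 36.
E keeps 12 and receives 4.8 × 36 × 3/27 = 19.20 from the joint research fund, for a payoff of 31.20.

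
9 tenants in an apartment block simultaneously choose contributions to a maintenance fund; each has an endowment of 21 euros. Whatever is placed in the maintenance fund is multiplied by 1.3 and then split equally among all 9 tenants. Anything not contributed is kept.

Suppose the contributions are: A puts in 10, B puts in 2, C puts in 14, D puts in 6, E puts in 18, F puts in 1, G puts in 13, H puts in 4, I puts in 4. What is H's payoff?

27.40 euros

Total contributed: 10 + 2 + 14 + 6 + 18 + 1 + 13 + 4 + 4 = 72.
Each receives 1.3 × 72 / 9 = 10.40 from the maintenance fund.
H keeps 21 − 4 = 17, so H's payoff is 17 + 10.40 = 27.40.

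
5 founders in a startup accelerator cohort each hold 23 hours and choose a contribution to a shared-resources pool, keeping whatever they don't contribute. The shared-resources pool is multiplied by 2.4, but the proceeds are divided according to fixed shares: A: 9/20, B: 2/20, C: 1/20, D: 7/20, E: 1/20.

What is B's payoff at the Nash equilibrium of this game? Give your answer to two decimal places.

Each unit j contributes comes back to j as 2.4 × (j's share), so j prefers to contribute only if that share exceeds 1/2.4 = 0.4167; otherwise keeping the unit dominates.
The only share above 0.4167 is A's 9/20, contributing 23; the remaining 4 contribute 0. Total contributed: 23.
B keeps 23 and receives 2.4 × 23 × 2/20 = 5.52 from the shared-resources pool, for a payoff of 28.52.

28.52 hours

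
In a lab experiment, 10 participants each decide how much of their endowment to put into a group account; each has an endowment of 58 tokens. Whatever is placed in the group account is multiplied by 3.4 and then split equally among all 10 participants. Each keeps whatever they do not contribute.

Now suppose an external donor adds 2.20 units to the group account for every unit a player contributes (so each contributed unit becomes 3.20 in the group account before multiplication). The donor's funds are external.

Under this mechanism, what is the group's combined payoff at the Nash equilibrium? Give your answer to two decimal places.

Under the mechanism each unit contributed yields 3.4 × 3.20 / 10 = 1.0880 back to its contributor per unit of net cost, which exceeds 1, making full contribution the dominant choice for everyone.
At the Nash equilibrium everyone contributes 58. Group total payoff = 3.4 × 3.20 × 580 = 6310.40.

6310.40 tokens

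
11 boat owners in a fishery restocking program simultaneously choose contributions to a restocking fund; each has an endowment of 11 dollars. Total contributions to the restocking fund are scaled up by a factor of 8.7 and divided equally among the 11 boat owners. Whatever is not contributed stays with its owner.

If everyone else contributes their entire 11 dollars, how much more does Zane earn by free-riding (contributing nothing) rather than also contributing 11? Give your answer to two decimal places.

Switching from a contribution of 11 to 0 lets Zane keep an extra 11 dollars, but lowers the restocking fund by 11, which costs Zane their own share of that drop: 8.7/11 × 11 = 8.70.
Net gain = 11 − 8.70 = 2.30. The private return per contributed unit (0.7909) is below 1, so free-riding is indeed the best response regardless of what the others do.

2.30 dollars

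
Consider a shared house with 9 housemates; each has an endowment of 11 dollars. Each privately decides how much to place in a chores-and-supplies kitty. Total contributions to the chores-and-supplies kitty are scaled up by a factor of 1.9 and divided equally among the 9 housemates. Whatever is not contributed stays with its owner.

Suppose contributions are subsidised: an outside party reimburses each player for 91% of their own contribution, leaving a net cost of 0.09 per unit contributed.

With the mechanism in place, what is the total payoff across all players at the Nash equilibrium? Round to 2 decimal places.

The effective private return per unit is now (1.9/9) / 0.09 = 2.3457 > 1, so every player's dominant strategy flips to full contribution.
So the Nash equilibrium is full contribution by all 9; the group earns 9 × (11 × 0.91 + 1.9 × 11) = 278.19.

278.19 dollars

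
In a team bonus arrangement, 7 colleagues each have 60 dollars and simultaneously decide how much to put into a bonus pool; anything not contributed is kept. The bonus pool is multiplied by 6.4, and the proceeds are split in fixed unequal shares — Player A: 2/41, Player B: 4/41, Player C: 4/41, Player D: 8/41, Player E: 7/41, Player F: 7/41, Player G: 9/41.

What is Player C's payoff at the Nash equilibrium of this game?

209.85 dollars

Player j's private return per contributed unit is 6.4 × (j's share). Contributing is weakly dominant for j when that share is at least 1/6.4 = 0.1563, and contributing 0 is dominant otherwise.
Player D, Player E, Player F and Player G are above the threshold, contributing 60 each; the remaining 3 contribute 0. Total contributed: 240.
Player C keeps 60 and receives 6.4 × 240 × 4/41 = 149.85 from the bonus pool, for a payoff of 209.85.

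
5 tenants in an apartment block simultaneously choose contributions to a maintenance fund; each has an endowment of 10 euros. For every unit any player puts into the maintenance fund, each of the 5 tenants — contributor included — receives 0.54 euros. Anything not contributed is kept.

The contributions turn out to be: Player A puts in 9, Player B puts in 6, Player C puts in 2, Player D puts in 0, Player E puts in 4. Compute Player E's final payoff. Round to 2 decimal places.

Total contributed: 9 + 6 + 2 + 0 + 4 = 21.
Each receives 0.54 × 21 = 11.34 from the maintenance fund.
Player E keeps 10 − 4 = 6, so Player E's payoff is 6 + 11.34 = 17.34.

17.34 euros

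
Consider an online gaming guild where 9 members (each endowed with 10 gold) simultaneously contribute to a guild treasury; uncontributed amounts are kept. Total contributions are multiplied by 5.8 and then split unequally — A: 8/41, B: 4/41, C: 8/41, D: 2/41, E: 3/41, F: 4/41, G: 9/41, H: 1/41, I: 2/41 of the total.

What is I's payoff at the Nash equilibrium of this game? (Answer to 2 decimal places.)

Player j's private return per contributed unit is 5.8 × (j's share). Contributing is weakly dominant for j when that share is at least 1/5.8 = 0.1724, and contributing 0 is dominant otherwise.
The shares above 0.1724 belong to A, C and G, contributing 10 each; the remaining 6 contribute 0. Total contributed: 30.
I keeps 10 and receives 5.8 × 30 × 2/41 = 8.49 from the guild treasury, for a payoff of 18.49.

18.49 gold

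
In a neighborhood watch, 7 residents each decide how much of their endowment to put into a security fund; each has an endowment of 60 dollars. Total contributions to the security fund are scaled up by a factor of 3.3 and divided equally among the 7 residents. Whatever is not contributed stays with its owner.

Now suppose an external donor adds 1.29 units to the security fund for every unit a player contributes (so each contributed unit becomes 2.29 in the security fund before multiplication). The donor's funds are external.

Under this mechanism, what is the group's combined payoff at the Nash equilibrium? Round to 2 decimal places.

Under the mechanism each unit contributed yields 3.3 × 2.29 / 7 = 1.0796 back to its contributor per unit of net cost, which exceeds 1, making full contribution the dominant choice for everyone.
At the Nash equilibrium everyone contributes 60. Group total payoff = 3.3 × 2.29 × 420 = 3173.94.

3173.94 dollars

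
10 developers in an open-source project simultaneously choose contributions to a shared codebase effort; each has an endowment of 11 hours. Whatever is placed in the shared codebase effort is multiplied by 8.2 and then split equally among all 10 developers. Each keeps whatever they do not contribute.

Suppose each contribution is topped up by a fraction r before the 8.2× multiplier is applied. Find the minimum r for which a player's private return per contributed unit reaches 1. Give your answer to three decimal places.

With matching at rate r, one contributed unit becomes (1 + r) in the shared codebase effort and returns 8.2 × (1 + r) / 10 to the contributor.
Setting this equal to 1: 1 + r = 10/8.2 = 1.2195.
So the minimum matching rate is r = 1.2195 − 1 = 0.220.

0.220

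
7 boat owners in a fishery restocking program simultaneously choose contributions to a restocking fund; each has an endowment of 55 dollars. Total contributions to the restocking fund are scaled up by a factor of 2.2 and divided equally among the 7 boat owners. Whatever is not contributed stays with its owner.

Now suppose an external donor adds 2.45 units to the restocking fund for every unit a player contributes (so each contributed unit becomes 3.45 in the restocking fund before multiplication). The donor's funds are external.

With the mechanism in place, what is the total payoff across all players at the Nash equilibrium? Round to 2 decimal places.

2922.15 dollars

With the mechanism, a contributed unit returns 2.2 × 3.45 / 7 = 1.0843 per unit of net cost to the contributor — now above 1 — so contributing fully is weakly dominant for every player.
So the Nash equilibrium is full contribution by all 7; the group earns 2.2 × 3.45 × 385 = 2922.15.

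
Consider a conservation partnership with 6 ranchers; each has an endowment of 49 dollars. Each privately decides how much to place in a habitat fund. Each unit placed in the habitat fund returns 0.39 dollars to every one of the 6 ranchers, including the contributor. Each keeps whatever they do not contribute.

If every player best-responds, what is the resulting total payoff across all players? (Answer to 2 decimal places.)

The private return per contributed unit is 0.39 < 1, so contributing 0 is dominant for every player. At the Nash equilibrium everyone keeps their 49, and the group total is 6 × 49 = 294.

294.00 dollars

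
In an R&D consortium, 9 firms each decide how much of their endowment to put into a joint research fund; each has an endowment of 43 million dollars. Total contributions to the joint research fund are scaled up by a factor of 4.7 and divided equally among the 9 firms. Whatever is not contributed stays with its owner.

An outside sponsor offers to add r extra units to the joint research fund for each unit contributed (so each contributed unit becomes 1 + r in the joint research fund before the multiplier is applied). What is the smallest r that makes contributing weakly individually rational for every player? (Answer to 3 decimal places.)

With matching at rate r, one contributed unit becomes (1 + r) in the joint research fund and returns 4.7 × (1 + r) / 9 to the contributor.
Setting this equal to 1: 1 + r = 9/4.7 = 1.9149.
So the minimum matching rate is r = 1.9149 − 1 = 0.915.

0.915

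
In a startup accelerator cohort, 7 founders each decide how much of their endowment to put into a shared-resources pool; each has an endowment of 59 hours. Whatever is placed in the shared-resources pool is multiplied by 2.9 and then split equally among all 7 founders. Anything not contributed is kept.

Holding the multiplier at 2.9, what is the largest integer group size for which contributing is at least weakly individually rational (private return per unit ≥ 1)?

Private return per unit is 2.9/(group size), which is ≥ 1 whenever the group size is ≤ 2.9.
The largest such integer is 2.

2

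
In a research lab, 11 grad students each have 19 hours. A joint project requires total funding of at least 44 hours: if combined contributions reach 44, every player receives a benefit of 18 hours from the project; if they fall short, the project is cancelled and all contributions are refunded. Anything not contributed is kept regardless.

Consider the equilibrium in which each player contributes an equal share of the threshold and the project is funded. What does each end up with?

33 hours

Equal share of the threshold: 44/11 = 4.
At this profile no one gains by cutting their contribution: any cut drops the total below 44, the project is cancelled, contributions are refunded, and the deviator ends with 19, which is less than 19 − 4 + 18 = 33. Contributing more than 4 just wastes the excess. So contributing exactly 4 is a best response.
Each player's payoff: 19 − 4 + 18 = 33.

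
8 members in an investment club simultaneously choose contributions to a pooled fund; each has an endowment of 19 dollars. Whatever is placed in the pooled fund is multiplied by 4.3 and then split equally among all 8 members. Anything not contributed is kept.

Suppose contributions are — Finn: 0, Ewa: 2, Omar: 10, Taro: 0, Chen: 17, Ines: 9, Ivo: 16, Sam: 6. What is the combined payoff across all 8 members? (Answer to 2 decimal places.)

350.00 dollars

Total contributed: 0 + 2 + 10 + 0 + 17 + 9 + 16 + 6 = 60; total kept: 8 × 19 − 60 = 92.
The pooled fund pays out 4.3 × 60 = 258.00 in aggregate.
Group total = 92 + 258.00 = 350.00.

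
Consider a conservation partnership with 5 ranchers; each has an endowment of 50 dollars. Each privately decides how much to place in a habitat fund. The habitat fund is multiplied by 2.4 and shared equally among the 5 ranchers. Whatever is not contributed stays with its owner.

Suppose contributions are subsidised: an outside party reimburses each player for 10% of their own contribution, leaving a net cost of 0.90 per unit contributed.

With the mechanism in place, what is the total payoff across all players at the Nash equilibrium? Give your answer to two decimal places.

250.00 dollars

Even with the mechanism, each unit contributed returns only (2.4/5) / 0.90 = 0.5333 per unit of net cost, so contributing nothing is still dominant.
Everyone keeps their endowment and the group total is 5 × 50 = 250.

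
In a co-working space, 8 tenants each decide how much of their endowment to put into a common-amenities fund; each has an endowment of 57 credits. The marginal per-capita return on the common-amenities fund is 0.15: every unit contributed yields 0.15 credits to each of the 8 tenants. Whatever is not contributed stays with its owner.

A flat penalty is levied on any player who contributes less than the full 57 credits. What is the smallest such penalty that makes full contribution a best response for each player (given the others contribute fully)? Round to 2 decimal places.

Given the others contribute fully, the best deviation is to contribute 0 (any partial contribution still incurs the fine and gives up units whose private return 0.15 is below 1).
Deviating from 57 to 0 saves 57 credits but forfeits the deviator's share of the drop in the common-amenities fund: 0.15 × 57 = 8.55.
So the deviation gain is 57 − 8.55 = 48.45, and the fine must be at least 48.45 credits to wipe it out.

48.45 credits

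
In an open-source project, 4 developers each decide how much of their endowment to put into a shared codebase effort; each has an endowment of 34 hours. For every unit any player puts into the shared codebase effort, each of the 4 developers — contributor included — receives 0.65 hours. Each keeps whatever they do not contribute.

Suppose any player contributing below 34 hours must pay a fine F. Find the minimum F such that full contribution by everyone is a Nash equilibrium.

11.90 hours

Given the others contribute fully, the best deviation is to contribute 0 (any partial contribution still incurs the fine and gives up units whose private return 0.65 is below 1).
Deviating from 34 to 0 saves 34 hours but forfeits the deviator's share of the drop in the shared codebase effort: 0.65 × 34 = 22.10.
So the deviation gain is 34 − 22.10 = 11.90, and the fine must be at least 11.90 hours to wipe it out.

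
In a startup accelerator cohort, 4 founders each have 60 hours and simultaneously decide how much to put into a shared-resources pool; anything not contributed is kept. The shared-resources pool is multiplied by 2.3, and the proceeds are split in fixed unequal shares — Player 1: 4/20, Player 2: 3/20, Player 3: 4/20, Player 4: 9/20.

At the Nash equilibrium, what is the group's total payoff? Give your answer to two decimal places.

318.00 hours

For player j, contributing a unit is worthwhile iff 2.3 × (j's share) ≥ 1, i.e. iff j's share is at least 0.4348.
Player 4 alone (share 9/20) is above the threshold, contributing 60; the remaining 3 contribute 0. Total contributed: 60.
The shared-resources pool pays out 2.3 × 60 = 138.00 in total (split across the unequal shares, but the aggregate is all that matters for the group sum).
The 3 free-riders keep 60 each, adding 180. Group total = 180 + 138.00 = 318.00.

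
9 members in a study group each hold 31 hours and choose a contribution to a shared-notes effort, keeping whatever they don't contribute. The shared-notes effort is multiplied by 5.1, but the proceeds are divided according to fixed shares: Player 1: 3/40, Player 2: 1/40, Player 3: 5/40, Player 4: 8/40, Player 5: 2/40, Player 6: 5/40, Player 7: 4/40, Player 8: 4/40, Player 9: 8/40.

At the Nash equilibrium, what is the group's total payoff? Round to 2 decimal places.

533.20 hours

Each unit j contributes comes back to j as 5.1 × (j's share), so j prefers to contribute only if that share exceeds 1/5.1 = 0.1961; otherwise keeping the unit dominates.
Player 4 and Player 9 are above the threshold, contributing 31 each; the remaining 7 contribute 0. Total contributed: 62.
The shared-notes effort pays out 5.1 × 62 = 316.20 in total (split across the unequal shares, but the aggregate is all that matters for the group sum).
The 7 free-riders keep 31 each, adding 217. Group total = 217 + 316.20 = 533.20.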